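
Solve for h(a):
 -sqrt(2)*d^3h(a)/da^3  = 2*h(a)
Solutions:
 h(a) = C3*exp(-2^(1/6)*a) + (C1*sin(2^(1/6)*sqrt(3)*a/2) + C2*cos(2^(1/6)*sqrt(3)*a/2))*exp(2^(1/6)*a/2)


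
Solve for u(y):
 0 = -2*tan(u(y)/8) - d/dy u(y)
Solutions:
 u(y) = -8*asin(C1*exp(-y/4)) + 8*pi
 u(y) = 8*asin(C1*exp(-y/4))


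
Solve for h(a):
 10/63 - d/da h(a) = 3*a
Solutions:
 h(a) = C1 - 3*a^2/2 + 10*a/63


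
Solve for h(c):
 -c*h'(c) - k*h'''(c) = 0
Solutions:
 h(c) = C1 + Integral(C2*airyai(c*(-1/k)^(1/3)) + C3*airybi(c*(-1/k)^(1/3)), c)


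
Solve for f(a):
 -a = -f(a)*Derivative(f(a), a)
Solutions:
 f(a) = -sqrt(C1 + a^2)
 f(a) = sqrt(C1 + a^2)


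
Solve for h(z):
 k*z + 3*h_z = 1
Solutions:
 h(z) = C1 - k*z^2/6 + z/3


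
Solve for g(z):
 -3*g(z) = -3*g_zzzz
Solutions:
 g(z) = C1*exp(-z) + C2*exp(z) + C3*sin(z) + C4*cos(z)


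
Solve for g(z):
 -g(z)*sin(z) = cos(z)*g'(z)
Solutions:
 g(z) = C1*cos(z)


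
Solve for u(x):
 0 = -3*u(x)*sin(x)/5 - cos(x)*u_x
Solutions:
 u(x) = C1*cos(x)^(3/5)


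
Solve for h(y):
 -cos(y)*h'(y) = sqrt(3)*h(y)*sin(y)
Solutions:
 h(y) = C1*cos(y)^(sqrt(3))


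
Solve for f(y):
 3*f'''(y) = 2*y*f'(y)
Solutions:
 f(y) = C1 + Integral(C2*airyai(2^(1/3)*3^(2/3)*y/3) + C3*airybi(2^(1/3)*3^(2/3)*y/3), y)


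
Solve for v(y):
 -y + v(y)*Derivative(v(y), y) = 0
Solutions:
 v(y) = -sqrt(C1 + y^2)
 v(y) = sqrt(C1 + y^2)


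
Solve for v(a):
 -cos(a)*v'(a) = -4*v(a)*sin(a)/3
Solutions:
 v(a) = C1/cos(a)^(4/3)


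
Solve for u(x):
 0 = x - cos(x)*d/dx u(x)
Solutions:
 u(x) = C1 + Integral(x/cos(x), x)


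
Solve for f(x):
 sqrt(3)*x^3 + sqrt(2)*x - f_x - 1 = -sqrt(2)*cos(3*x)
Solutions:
 f(x) = C1 + sqrt(3)*x^4/4 + sqrt(2)*x^2/2 - x + sqrt(2)*sin(3*x)/3


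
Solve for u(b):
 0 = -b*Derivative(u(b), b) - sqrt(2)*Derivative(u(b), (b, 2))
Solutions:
 u(b) = C1 + C2*erf(2^(1/4)*b/2)


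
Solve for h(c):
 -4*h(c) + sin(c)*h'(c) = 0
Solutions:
 h(c) = C1*(cos(c)^2 - 2*cos(c) + 1)/(cos(c)^2 + 2*cos(c) + 1)


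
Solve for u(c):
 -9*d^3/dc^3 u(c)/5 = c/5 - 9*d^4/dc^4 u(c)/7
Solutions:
 u(c) = C1 + C2*c + C3*c^2 + C4*exp(7*c/5) - c^4/216 - 5*c^3/378


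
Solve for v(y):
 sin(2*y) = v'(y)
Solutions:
 v(y) = C1 - cos(2*y)/2


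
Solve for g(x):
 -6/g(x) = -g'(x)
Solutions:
 g(x) = -sqrt(C1 + 12*x)
 g(x) = sqrt(C1 + 12*x)


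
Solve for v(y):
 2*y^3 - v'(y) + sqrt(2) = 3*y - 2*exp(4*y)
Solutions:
 v(y) = C1 + y^4/2 - 3*y^2/2 + sqrt(2)*y + exp(4*y)/2


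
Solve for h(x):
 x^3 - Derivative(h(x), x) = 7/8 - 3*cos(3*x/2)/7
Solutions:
 h(x) = C1 + x^4/4 - 7*x/8 + 2*sin(3*x/2)/7


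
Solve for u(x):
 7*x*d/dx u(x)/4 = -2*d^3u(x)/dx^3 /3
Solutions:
 u(x) = C1 + Integral(C2*airyai(-21^(1/3)*x/2) + C3*airybi(-21^(1/3)*x/2), x)


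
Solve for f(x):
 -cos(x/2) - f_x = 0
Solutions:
 f(x) = C1 - 2*sin(x/2)


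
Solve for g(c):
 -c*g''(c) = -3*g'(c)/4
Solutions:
 g(c) = C1 + C2*c^(7/4)


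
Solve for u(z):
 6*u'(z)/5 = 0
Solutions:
 u(z) = C1


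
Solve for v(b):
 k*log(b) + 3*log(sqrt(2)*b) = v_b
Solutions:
 v(b) = C1 + b*k*log(b) - b*k + 3*b*log(b) - 3*b + 3*b*log(2)/2


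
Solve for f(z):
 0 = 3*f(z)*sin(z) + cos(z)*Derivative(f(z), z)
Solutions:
 f(z) = C1*cos(z)^3


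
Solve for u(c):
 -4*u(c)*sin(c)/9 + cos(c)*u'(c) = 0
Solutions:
 u(c) = C1/cos(c)^(4/9)


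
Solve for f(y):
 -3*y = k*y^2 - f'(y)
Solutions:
 f(y) = C1 + k*y^3/3 + 3*y^2/2


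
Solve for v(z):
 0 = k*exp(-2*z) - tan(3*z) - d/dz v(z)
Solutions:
 v(z) = C1 - k*exp(-2*z)/2 - log(tan(3*z)^2 + 1)/6


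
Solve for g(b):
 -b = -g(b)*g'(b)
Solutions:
 g(b) = -sqrt(C1 + b^2)
 g(b) = sqrt(C1 + b^2)


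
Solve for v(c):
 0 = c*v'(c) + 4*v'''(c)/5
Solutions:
 v(c) = C1 + Integral(C2*airyai(-10^(1/3)*c/2) + C3*airybi(-10^(1/3)*c/2), c)


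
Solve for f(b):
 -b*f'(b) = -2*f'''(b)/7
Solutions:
 f(b) = C1 + Integral(C2*airyai(2^(2/3)*7^(1/3)*b/2) + C3*airybi(2^(2/3)*7^(1/3)*b/2), b)


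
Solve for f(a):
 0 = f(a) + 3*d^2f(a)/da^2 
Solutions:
 f(a) = C1*sin(sqrt(3)*a/3) + C2*cos(sqrt(3)*a/3)


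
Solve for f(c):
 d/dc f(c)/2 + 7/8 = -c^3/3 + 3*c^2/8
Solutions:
 f(c) = C1 - c^4/6 + c^3/4 - 7*c/4


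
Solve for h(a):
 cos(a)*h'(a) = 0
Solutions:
 h(a) = C1


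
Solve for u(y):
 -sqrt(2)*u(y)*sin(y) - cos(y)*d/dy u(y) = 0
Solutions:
 u(y) = C1*cos(y)^(sqrt(2))


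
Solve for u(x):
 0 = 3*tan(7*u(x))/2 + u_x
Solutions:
 u(x) = -asin(C1*exp(-21*x/2))/7 + pi/7
 u(x) = asin(C1*exp(-21*x/2))/7


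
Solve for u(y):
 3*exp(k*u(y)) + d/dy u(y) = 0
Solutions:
 u(y) = Piecewise((log(1/(C1*k + 3*k*y))/k, Ne(k, 0)), (nan, True))
 u(y) = Piecewise((C1 - 3*y, Eq(k, 0)), (nan, True))


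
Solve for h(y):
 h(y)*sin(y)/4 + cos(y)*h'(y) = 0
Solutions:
 h(y) = C1*cos(y)^(1/4)


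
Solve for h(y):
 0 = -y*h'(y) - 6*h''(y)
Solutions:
 h(y) = C1 + C2*erf(sqrt(3)*y/6)


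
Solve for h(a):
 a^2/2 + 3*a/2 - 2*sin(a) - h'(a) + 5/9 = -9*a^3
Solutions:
 h(a) = C1 + 9*a^4/4 + a^3/6 + 3*a^2/4 + 5*a/9 + 2*cos(a)


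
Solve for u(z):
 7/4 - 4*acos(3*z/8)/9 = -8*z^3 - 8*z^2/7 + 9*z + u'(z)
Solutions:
 u(z) = C1 + 2*z^4 + 8*z^3/21 - 9*z^2/2 - 4*z*acos(3*z/8)/9 + 7*z/4 + 4*sqrt(64 - 9*z^2)/27


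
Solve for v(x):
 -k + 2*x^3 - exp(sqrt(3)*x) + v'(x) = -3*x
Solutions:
 v(x) = C1 + k*x - x^4/2 - 3*x^2/2 + sqrt(3)*exp(sqrt(3)*x)/3


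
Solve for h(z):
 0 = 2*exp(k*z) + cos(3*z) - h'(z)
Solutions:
 h(z) = C1 + sin(3*z)/3 + 2*exp(k*z)/k


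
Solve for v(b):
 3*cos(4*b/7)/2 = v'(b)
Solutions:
 v(b) = C1 + 21*sin(4*b/7)/8


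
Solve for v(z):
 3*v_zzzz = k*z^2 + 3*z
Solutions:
 v(z) = C1 + C2*z + C3*z^2 + C4*z^3 + k*z^6/1080 + z^5/120


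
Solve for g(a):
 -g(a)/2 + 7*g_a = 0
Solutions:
 g(a) = C1*exp(a/14)


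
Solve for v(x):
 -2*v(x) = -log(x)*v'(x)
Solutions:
 v(x) = C1*exp(2*li(x))


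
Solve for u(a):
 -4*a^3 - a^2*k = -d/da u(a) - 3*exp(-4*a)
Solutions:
 u(a) = C1 + a^4 + a^3*k/3 + 3*exp(-4*a)/4


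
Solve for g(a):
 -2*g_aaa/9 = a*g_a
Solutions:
 g(a) = C1 + Integral(C2*airyai(-6^(2/3)*a/2) + C3*airybi(-6^(2/3)*a/2), a)


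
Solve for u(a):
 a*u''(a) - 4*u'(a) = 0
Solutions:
 u(a) = C1 + C2*a^5


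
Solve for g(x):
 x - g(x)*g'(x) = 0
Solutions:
 g(x) = -sqrt(C1 + x^2)
 g(x) = sqrt(C1 + x^2)


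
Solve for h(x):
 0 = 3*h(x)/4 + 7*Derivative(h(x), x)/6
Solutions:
 h(x) = C1*exp(-9*x/14)


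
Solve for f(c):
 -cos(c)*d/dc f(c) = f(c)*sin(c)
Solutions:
 f(c) = C1*cos(c)


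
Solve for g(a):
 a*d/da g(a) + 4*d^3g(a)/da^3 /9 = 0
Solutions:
 g(a) = C1 + Integral(C2*airyai(-2^(1/3)*3^(2/3)*a/2) + C3*airybi(-2^(1/3)*3^(2/3)*a/2), a)


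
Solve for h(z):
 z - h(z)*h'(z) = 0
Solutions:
 h(z) = -sqrt(C1 + z^2)
 h(z) = sqrt(C1 + z^2)


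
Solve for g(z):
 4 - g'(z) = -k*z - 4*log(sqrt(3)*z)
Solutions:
 g(z) = C1 + k*z^2/2 + 4*z*log(z) + z*log(9)


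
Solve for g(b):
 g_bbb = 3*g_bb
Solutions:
 g(b) = C1 + C2*b + C3*exp(3*b)


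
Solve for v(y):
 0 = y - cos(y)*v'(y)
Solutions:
 v(y) = C1 + Integral(y/cos(y), y)


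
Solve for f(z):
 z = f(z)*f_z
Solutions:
 f(z) = -sqrt(C1 + z^2)
 f(z) = sqrt(C1 + z^2)


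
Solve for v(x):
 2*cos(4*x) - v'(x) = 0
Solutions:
 v(x) = C1 + sin(4*x)/2


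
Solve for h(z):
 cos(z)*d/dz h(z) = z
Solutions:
 h(z) = C1 + Integral(z/cos(z), z)


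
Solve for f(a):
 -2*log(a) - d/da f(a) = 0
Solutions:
 f(a) = C1 - 2*a*log(a) + 2*a


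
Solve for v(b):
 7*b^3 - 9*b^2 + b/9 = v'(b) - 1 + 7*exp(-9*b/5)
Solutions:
 v(b) = C1 + 7*b^4/4 - 3*b^3 + b^2/18 + b + 35*exp(-9*b/5)/9


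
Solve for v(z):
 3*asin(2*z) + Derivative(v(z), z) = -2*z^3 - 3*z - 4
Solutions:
 v(z) = C1 - z^4/2 - 3*z^2/2 - 3*z*asin(2*z) - 4*z - 3*sqrt(1 - 4*z^2)/2


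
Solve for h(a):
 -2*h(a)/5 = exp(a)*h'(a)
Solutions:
 h(a) = C1*exp(2*exp(-a)/5)


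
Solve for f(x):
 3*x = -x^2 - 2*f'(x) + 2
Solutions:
 f(x) = C1 - x^3/6 - 3*x^2/4 + x


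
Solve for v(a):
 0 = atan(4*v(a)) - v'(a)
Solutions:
 Integral(1/atan(4*_y), (_y, v(a))) = C1 + a


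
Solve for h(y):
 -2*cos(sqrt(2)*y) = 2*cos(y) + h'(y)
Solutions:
 h(y) = C1 - 2*sin(y) - sqrt(2)*sin(sqrt(2)*y)


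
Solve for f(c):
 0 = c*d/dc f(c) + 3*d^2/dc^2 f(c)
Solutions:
 f(c) = C1 + C2*erf(sqrt(6)*c/6)


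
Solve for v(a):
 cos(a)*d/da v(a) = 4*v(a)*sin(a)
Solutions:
 v(a) = C1/cos(a)^4


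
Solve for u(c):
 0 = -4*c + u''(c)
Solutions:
 u(c) = C1 + C2*c + 2*c^3/3


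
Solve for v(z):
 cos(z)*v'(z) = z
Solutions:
 v(z) = C1 + Integral(z/cos(z), z)


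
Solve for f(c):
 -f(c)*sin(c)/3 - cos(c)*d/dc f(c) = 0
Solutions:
 f(c) = C1*cos(c)^(1/3)


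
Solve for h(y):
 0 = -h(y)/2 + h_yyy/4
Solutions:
 h(y) = C3*exp(2^(1/3)*y) + (C1*sin(2^(1/3)*sqrt(3)*y/2) + C2*cos(2^(1/3)*sqrt(3)*y/2))*exp(-2^(1/3)*y/2)


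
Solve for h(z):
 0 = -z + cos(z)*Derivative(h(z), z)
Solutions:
 h(z) = C1 + Integral(z/cos(z), z)


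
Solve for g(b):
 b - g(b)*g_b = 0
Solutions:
 g(b) = -sqrt(C1 + b^2)
 g(b) = sqrt(C1 + b^2)


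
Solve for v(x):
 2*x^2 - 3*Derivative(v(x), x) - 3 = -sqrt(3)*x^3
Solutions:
 v(x) = C1 + sqrt(3)*x^4/12 + 2*x^3/9 - x


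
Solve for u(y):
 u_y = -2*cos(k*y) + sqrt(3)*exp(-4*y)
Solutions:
 u(y) = C1 - sqrt(3)*exp(-4*y)/4 - 2*sin(k*y)/k


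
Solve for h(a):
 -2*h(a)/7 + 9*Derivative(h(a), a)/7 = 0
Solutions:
 h(a) = C1*exp(2*a/9)


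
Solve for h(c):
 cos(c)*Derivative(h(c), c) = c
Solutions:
 h(c) = C1 + Integral(c/cos(c), c)


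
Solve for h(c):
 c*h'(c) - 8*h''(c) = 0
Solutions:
 h(c) = C1 + C2*erfi(c/4)


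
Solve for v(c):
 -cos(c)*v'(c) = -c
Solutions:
 v(c) = C1 + Integral(c/cos(c), c)


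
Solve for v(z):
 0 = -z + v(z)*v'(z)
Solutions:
 v(z) = -sqrt(C1 + z^2)
 v(z) = sqrt(C1 + z^2)


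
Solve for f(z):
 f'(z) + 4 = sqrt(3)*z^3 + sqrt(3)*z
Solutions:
 f(z) = C1 + sqrt(3)*z^4/4 + sqrt(3)*z^2/2 - 4*z


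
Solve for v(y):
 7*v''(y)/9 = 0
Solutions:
 v(y) = C1 + C2*y


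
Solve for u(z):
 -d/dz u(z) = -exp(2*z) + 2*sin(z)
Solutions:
 u(z) = C1 + exp(2*z)/2 + 2*cos(z)


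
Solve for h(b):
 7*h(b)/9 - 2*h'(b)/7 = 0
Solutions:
 h(b) = C1*exp(49*b/18)


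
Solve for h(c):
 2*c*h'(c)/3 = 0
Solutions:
 h(c) = C1


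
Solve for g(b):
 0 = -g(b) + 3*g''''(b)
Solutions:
 g(b) = C1*exp(-3^(3/4)*b/3) + C2*exp(3^(3/4)*b/3) + C3*sin(3^(3/4)*b/3) + C4*cos(3^(3/4)*b/3)


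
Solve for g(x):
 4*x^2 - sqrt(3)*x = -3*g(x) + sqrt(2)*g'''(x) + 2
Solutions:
 g(x) = C3*exp(2^(5/6)*3^(1/3)*x/2) - 4*x^2/3 + sqrt(3)*x/3 + (C1*sin(6^(5/6)*x/4) + C2*cos(6^(5/6)*x/4))*exp(-2^(5/6)*3^(1/3)*x/4) + 2/3


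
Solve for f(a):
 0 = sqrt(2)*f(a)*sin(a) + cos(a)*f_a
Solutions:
 f(a) = C1*cos(a)^(sqrt(2))


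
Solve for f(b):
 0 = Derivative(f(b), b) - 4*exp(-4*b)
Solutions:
 f(b) = C1 - exp(-4*b)


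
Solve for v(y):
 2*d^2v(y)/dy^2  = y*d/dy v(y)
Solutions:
 v(y) = C1 + C2*erfi(y/2)


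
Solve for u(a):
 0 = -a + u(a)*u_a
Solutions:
 u(a) = -sqrt(C1 + a^2)
 u(a) = sqrt(C1 + a^2)


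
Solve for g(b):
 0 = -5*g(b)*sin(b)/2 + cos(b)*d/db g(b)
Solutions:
 g(b) = C1/cos(b)^(5/2)


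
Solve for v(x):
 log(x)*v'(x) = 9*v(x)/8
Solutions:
 v(x) = C1*exp(9*li(x)/8)


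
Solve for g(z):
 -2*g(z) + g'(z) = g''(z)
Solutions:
 g(z) = (C1*sin(sqrt(7)*z/2) + C2*cos(sqrt(7)*z/2))*exp(z/2)


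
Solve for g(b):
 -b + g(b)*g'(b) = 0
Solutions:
 g(b) = -sqrt(C1 + b^2)
 g(b) = sqrt(C1 + b^2)


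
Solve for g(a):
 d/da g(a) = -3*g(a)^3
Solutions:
 g(a) = -sqrt(2)*sqrt(-1/(C1 - 3*a))/2
 g(a) = sqrt(2)*sqrt(-1/(C1 - 3*a))/2


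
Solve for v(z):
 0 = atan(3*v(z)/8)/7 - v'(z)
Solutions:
 Integral(1/atan(3*_y/8), (_y, v(z))) = C1 + z/7


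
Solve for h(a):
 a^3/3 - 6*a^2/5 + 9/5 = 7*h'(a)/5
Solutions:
 h(a) = C1 + 5*a^4/84 - 2*a^3/7 + 9*a/7


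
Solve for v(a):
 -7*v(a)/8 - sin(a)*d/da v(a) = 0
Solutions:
 v(a) = C1*(cos(a) + 1)^(7/16)/(cos(a) - 1)^(7/16)


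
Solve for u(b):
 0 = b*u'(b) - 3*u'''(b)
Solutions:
 u(b) = C1 + Integral(C2*airyai(3^(2/3)*b/3) + C3*airybi(3^(2/3)*b/3), b)


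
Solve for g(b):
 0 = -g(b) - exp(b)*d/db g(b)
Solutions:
 g(b) = C1*exp(exp(-b))


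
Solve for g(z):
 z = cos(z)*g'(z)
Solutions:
 g(z) = C1 + Integral(z/cos(z), z)


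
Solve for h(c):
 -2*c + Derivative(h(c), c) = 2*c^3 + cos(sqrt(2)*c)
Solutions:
 h(c) = C1 + c^4/2 + c^2 + sqrt(2)*sin(sqrt(2)*c)/2


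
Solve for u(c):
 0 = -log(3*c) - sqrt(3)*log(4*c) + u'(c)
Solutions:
 u(c) = C1 + c*log(c) + sqrt(3)*c*log(c) - sqrt(3)*c - c + c*log(3*2^(2*sqrt(3)))


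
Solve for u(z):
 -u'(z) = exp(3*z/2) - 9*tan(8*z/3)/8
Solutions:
 u(z) = C1 - 2*exp(3*z/2)/3 - 27*log(cos(8*z/3))/64


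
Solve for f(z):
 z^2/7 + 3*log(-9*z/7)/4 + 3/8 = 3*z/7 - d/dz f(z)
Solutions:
 f(z) = C1 - z^3/21 + 3*z^2/14 - 3*z*log(-z)/4 + 3*z*(-4*log(3) + 1 + 2*log(7))/8


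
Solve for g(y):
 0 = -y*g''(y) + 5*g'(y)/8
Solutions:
 g(y) = C1 + C2*y^(13/8)


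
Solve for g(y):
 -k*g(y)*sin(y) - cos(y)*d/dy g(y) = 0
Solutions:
 g(y) = C1*exp(k*log(cos(y)))


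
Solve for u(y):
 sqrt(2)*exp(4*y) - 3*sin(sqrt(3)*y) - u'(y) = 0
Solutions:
 u(y) = C1 + sqrt(2)*exp(4*y)/4 + sqrt(3)*cos(sqrt(3)*y)


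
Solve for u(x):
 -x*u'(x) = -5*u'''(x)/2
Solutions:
 u(x) = C1 + Integral(C2*airyai(2^(1/3)*5^(2/3)*x/5) + C3*airybi(2^(1/3)*5^(2/3)*x/5), x)


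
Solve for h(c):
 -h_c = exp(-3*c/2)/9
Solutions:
 h(c) = C1 + 2*exp(-3*c/2)/27


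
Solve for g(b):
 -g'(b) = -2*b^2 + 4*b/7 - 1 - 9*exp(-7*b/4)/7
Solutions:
 g(b) = C1 + 2*b^3/3 - 2*b^2/7 + b - 36*exp(-7*b/4)/49


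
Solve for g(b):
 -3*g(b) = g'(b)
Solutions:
 g(b) = C1*exp(-3*b)


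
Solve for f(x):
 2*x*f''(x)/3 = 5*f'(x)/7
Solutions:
 f(x) = C1 + C2*x^(29/14)


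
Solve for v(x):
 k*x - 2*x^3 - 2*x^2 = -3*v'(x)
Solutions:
 v(x) = C1 - k*x^2/6 + x^4/6 + 2*x^3/9


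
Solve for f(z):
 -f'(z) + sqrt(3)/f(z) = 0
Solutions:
 f(z) = -sqrt(C1 + 2*sqrt(3)*z)
 f(z) = sqrt(C1 + 2*sqrt(3)*z)


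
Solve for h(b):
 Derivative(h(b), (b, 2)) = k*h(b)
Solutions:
 h(b) = C1*exp(-b*sqrt(k)) + C2*exp(b*sqrt(k))


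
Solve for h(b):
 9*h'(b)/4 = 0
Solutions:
 h(b) = C1


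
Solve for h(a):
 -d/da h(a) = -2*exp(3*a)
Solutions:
 h(a) = C1 + 2*exp(3*a)/3


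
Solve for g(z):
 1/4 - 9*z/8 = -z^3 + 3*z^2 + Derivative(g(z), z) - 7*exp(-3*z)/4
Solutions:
 g(z) = C1 + z^4/4 - z^3 - 9*z^2/16 + z/4 - 7*exp(-3*z)/12


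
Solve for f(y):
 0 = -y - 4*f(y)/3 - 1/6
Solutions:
 f(y) = -3*y/4 - 1/8


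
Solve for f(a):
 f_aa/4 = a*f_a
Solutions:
 f(a) = C1 + C2*erfi(sqrt(2)*a)


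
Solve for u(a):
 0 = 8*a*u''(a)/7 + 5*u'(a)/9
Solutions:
 u(a) = C1 + C2*a^(37/72)


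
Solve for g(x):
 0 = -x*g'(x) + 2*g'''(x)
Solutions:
 g(x) = C1 + Integral(C2*airyai(2^(2/3)*x/2) + C3*airybi(2^(2/3)*x/2), x)


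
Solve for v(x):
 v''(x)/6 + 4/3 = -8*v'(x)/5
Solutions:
 v(x) = C1 + C2*exp(-48*x/5) - 5*x/6


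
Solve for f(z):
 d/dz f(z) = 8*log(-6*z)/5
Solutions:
 f(z) = C1 + 8*z*log(-z)/5 + 8*z*(-1 + log(6))/5


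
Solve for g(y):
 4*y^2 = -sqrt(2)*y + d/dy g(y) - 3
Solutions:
 g(y) = C1 + 4*y^3/3 + sqrt(2)*y^2/2 + 3*y


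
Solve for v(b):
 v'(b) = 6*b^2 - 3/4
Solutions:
 v(b) = C1 + 2*b^3 - 3*b/4


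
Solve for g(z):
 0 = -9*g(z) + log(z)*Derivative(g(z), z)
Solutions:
 g(z) = C1*exp(9*li(z))


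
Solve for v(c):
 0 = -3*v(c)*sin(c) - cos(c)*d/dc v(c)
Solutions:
 v(c) = C1*cos(c)^3


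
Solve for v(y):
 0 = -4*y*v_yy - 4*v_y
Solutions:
 v(y) = C1 + C2*log(y)


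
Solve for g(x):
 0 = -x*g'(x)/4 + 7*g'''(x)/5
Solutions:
 g(x) = C1 + Integral(C2*airyai(490^(1/3)*x/14) + C3*airybi(490^(1/3)*x/14), x)


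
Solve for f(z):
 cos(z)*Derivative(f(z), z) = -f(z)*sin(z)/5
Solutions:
 f(z) = C1*cos(z)^(1/5)


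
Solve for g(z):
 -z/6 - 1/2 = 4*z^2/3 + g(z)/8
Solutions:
 g(z) = -32*z^2/3 - 4*z/3 - 4


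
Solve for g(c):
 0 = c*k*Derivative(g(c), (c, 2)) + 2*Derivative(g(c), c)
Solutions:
 g(c) = C1 + c^(((re(k) - 2)*re(k) + im(k)^2)/(re(k)^2 + im(k)^2))*(C2*sin(2*log(c)*Abs(im(k))/(re(k)^2 + im(k)^2)) + C3*cos(2*log(c)*im(k)/(re(k)^2 + im(k)^2)))


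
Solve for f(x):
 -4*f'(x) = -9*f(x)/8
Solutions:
 f(x) = C1*exp(9*x/32)


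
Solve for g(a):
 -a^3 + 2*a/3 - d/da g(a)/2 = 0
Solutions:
 g(a) = C1 - a^4/2 + 2*a^2/3


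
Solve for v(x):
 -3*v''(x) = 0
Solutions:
 v(x) = C1 + C2*x


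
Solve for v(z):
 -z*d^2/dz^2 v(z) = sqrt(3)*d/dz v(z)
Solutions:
 v(z) = C1 + C2*z^(1 - sqrt(3))


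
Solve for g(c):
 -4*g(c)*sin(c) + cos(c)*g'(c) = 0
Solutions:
 g(c) = C1/cos(c)^4


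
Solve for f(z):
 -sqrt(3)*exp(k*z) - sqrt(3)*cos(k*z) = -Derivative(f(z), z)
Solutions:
 f(z) = C1 + sqrt(3)*exp(k*z)/k + sqrt(3)*sin(k*z)/k


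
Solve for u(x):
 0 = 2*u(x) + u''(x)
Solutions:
 u(x) = C1*sin(sqrt(2)*x) + C2*cos(sqrt(2)*x)


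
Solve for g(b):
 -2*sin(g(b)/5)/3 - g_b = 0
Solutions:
 2*b/3 + 5*log(cos(g(b)/5) - 1)/2 - 5*log(cos(g(b)/5) + 1)/2 = C1


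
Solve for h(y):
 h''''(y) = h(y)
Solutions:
 h(y) = C1*exp(-y) + C2*exp(y) + C3*sin(y) + C4*cos(y)


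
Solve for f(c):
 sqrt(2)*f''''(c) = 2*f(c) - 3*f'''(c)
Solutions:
 f(c) = C1*exp(c*(-9*sqrt(2) + sqrt(6)*sqrt(-64*2^(1/6)*3^(2/3)/(-81*sqrt(2) + sqrt(6)*sqrt(1024*sqrt(2) + 2187))^(1/3) + 4*6^(1/3)*(-81*sqrt(2) + sqrt(6)*sqrt(1024*sqrt(2) + 2187))^(1/3) + 27))/24)*sin(c*sqrt(Abs(-27*sqrt(3)/(4*sqrt(-64*2^(1/6)*3^(2/3)/(-81*sqrt(2) + sqrt(6)*sqrt(1024*sqrt(2) + 2187))^(1/3) + 4*6^(1/3)*(-81*sqrt(2) + sqrt(6)*sqrt(1024*sqrt(2) + 2187))^(1/3) + 27)) - 6^(1/3)*(-81*sqrt(2) + sqrt(6)*sqrt(1024*sqrt(2) + 2187))^(1/3)/6 + 8*2^(1/6)*3^(2/3)/(3*(-81*sqrt(2) + sqrt(6)*sqrt(1024*sqrt(2) + 2187))^(1/3)) + 9/4))/2) + C2*exp(c*(-9*sqrt(2) + sqrt(6)*sqrt(-64*2^(1/6)*3^(2/3)/(-81*sqrt(2) + sqrt(6)*sqrt(1024*sqrt(2) + 2187))^(1/3) + 4*6^(1/3)*(-81*sqrt(2) + sqrt(6)*sqrt(1024*sqrt(2) + 2187))^(1/3) + 27))/24)*cos(c*sqrt(Abs(-27*sqrt(3)/(4*sqrt(-64*2^(1/6)*3^(2/3)/(-81*sqrt(2) + sqrt(6)*sqrt(1024*sqrt(2) + 2187))^(1/3) + 4*6^(1/3)*(-81*sqrt(2) + sqrt(6)*sqrt(1024*sqrt(2) + 2187))^(1/3) + 27)) - 6^(1/3)*(-81*sqrt(2) + sqrt(6)*sqrt(1024*sqrt(2) + 2187))^(1/3)/6 + 8*2^(1/6)*3^(2/3)/(3*(-81*sqrt(2) + sqrt(6)*sqrt(1024*sqrt(2) + 2187))^(1/3)) + 9/4))/2) + C3*exp(c*(-9*sqrt(2) - sqrt(6)*sqrt(-64*2^(1/6)*3^(2/3)/(-81*sqrt(2) + sqrt(6)*sqrt(1024*sqrt(2) + 2187))^(1/3) + 4*6^(1/3)*(-81*sqrt(2) + sqrt(6)*sqrt(1024*sqrt(2) + 2187))^(1/3) + 27) + 12*sqrt(Abs(-6^(1/3)*(-81*sqrt(2) + sqrt(6)*sqrt(1024*sqrt(2) + 2187))^(1/3)/6 + 8*2^(1/6)*3^(2/3)/(3*(-81*sqrt(2) + sqrt(6)*sqrt(1024*sqrt(2) + 2187))^(1/3)) + 9/4 + 27*sqrt(3)/(4*sqrt(-64*2^(1/6)*3^(2/3)/(-81*sqrt(2) + sqrt(6)*sqrt(1024*sqrt(2) + 2187))^(1/3) + 4*6^(1/3)*(-81*sqrt(2) + sqrt(6)*sqrt(1024*sqrt(2) + 2187))^(1/3) + 27)))))/24) + C4*exp(-c*(sqrt(6)*sqrt(-64*2^(1/6)*3^(2/3)/(-81*sqrt(2) + sqrt(6)*sqrt(1024*sqrt(2) + 2187))^(1/3) + 4*6^(1/3)*(-81*sqrt(2) + sqrt(6)*sqrt(1024*sqrt(2) + 2187))^(1/3) + 27) + 9*sqrt(2) + 12*sqrt(Abs(-6^(1/3)*(-81*sqrt(2) + sqrt(6)*sqrt(1024*sqrt(2) + 2187))^(1/3)/6 + 8*2^(1/6)*3^(2/3)/(3*(-81*sqrt(2) + sqrt(6)*sqrt(1024*sqrt(2) + 2187))^(1/3)) + 9/4 + 27*sqrt(3)/(4*sqrt(-64*2^(1/6)*3^(2/3)/(-81*sqrt(2) + sqrt(6)*sqrt(1024*sqrt(2) + 2187))^(1/3) + 4*6^(1/3)*(-81*sqrt(2) + sqrt(6)*sqrt(1024*sqrt(2) + 2187))^(1/3) + 27)))))/24)


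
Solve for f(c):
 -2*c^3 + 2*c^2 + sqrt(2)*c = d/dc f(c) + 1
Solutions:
 f(c) = C1 - c^4/2 + 2*c^3/3 + sqrt(2)*c^2/2 - c


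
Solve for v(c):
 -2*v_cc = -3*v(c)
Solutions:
 v(c) = C1*exp(-sqrt(6)*c/2) + C2*exp(sqrt(6)*c/2)


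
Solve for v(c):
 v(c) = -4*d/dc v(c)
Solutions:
 v(c) = C1*exp(-c/4)


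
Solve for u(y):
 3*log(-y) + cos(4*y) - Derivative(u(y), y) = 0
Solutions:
 u(y) = C1 + 3*y*log(-y) - 3*y + sin(4*y)/4


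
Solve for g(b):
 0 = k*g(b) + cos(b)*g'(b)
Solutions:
 g(b) = C1*exp(k*(log(sin(b) - 1) - log(sin(b) + 1))/2)


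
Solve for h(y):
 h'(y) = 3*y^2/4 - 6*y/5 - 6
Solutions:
 h(y) = C1 + y^3/4 - 3*y^2/5 - 6*y


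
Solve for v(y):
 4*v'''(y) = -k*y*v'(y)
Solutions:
 v(y) = C1 + Integral(C2*airyai(2^(1/3)*y*(-k)^(1/3)/2) + C3*airybi(2^(1/3)*y*(-k)^(1/3)/2), y)


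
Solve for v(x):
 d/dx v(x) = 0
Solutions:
 v(x) = C1


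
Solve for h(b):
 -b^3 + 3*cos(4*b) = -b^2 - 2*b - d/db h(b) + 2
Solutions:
 h(b) = C1 + b^4/4 - b^3/3 - b^2 + 2*b - 3*sin(4*b)/4


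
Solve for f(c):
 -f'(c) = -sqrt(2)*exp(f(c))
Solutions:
 f(c) = log(-1/(C1 + sqrt(2)*c))


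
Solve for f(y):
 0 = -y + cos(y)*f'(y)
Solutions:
 f(y) = C1 + Integral(y/cos(y), y)


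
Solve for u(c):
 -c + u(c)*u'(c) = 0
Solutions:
 u(c) = -sqrt(C1 + c^2)
 u(c) = sqrt(C1 + c^2)


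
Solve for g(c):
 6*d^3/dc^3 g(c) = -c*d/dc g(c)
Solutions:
 g(c) = C1 + Integral(C2*airyai(-6^(2/3)*c/6) + C3*airybi(-6^(2/3)*c/6), c)


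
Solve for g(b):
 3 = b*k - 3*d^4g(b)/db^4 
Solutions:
 g(b) = C1 + C2*b + C3*b^2 + C4*b^3 + b^5*k/360 - b^4/24


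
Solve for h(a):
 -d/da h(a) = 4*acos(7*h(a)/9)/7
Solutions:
 Integral(1/acos(7*_y/9), (_y, h(a))) = C1 - 4*a/7


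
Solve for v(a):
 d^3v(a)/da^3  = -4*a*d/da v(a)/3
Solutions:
 v(a) = C1 + Integral(C2*airyai(-6^(2/3)*a/3) + C3*airybi(-6^(2/3)*a/3), a)


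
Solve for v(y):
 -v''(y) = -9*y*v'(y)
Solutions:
 v(y) = C1 + C2*erfi(3*sqrt(2)*y/2)


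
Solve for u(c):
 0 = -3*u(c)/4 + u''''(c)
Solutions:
 u(c) = C1*exp(-sqrt(2)*3^(1/4)*c/2) + C2*exp(sqrt(2)*3^(1/4)*c/2) + C3*sin(sqrt(2)*3^(1/4)*c/2) + C4*cos(sqrt(2)*3^(1/4)*c/2)


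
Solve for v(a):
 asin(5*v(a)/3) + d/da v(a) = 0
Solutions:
 Integral(1/asin(5*_y/3), (_y, v(a))) = C1 - a


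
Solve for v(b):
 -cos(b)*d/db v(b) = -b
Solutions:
 v(b) = C1 + Integral(b/cos(b), b)


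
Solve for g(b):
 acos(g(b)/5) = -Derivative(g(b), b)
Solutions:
 Integral(1/acos(_y/5), (_y, g(b))) = C1 - b


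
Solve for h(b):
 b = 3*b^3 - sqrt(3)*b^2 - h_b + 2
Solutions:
 h(b) = C1 + 3*b^4/4 - sqrt(3)*b^3/3 - b^2/2 + 2*b


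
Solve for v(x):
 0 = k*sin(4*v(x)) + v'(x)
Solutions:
 v(x) = -acos((-C1 - exp(8*k*x))/(C1 - exp(8*k*x)))/4 + pi/2
 v(x) = acos((-C1 - exp(8*k*x))/(C1 - exp(8*k*x)))/4


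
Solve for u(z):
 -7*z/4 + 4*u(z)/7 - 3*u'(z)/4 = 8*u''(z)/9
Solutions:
 u(z) = C1*exp(3*z*(-63 + sqrt(18305))/448) + C2*exp(-3*z*(63 + sqrt(18305))/448) + 49*z/16 + 1029/256


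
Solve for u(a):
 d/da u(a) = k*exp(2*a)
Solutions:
 u(a) = C1 + k*exp(2*a)/2


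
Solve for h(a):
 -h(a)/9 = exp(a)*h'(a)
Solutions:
 h(a) = C1*exp(exp(-a)/9)


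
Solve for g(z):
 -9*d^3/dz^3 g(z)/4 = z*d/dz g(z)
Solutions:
 g(z) = C1 + Integral(C2*airyai(-2^(2/3)*3^(1/3)*z/3) + C3*airybi(-2^(2/3)*3^(1/3)*z/3), z)


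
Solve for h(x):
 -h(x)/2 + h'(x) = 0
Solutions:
 h(x) = C1*exp(x/2)


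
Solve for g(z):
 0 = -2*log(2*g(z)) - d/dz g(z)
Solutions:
 Integral(1/(log(_y) + log(2)), (_y, g(z)))/2 = C1 - z


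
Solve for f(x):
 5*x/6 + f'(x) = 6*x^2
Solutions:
 f(x) = C1 + 2*x^3 - 5*x^2/12


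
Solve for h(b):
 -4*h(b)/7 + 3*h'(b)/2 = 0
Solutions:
 h(b) = C1*exp(8*b/21)


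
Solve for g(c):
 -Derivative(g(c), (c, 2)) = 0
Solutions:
 g(c) = C1 + C2*c


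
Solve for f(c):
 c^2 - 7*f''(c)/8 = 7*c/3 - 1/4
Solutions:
 f(c) = C1 + C2*c + 2*c^4/21 - 4*c^3/9 + c^2/7


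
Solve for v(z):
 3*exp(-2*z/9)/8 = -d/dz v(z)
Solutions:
 v(z) = C1 + 27*exp(-2*z/9)/16


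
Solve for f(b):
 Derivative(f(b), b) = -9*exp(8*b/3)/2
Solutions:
 f(b) = C1 - 27*exp(8*b/3)/16


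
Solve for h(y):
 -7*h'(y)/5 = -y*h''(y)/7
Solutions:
 h(y) = C1 + C2*y^(54/5)


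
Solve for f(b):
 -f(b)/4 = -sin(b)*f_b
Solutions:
 f(b) = C1*(cos(b) - 1)^(1/8)/(cos(b) + 1)^(1/8)


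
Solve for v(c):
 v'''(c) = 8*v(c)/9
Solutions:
 v(c) = C3*exp(2*3^(1/3)*c/3) + (C1*sin(3^(5/6)*c/3) + C2*cos(3^(5/6)*c/3))*exp(-3^(1/3)*c/3)


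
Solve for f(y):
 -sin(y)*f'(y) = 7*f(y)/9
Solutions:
 f(y) = C1*(cos(y) + 1)^(7/18)/(cos(y) - 1)^(7/18)


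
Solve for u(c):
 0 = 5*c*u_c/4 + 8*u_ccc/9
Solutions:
 u(c) = C1 + Integral(C2*airyai(-90^(1/3)*c/4) + C3*airybi(-90^(1/3)*c/4), c)


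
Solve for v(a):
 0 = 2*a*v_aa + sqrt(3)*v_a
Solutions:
 v(a) = C1 + C2*a^(1 - sqrt(3)/2)


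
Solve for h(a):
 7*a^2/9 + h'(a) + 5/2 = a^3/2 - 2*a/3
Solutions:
 h(a) = C1 + a^4/8 - 7*a^3/27 - a^2/3 - 5*a/2


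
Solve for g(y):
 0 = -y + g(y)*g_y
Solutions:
 g(y) = -sqrt(C1 + y^2)
 g(y) = sqrt(C1 + y^2)


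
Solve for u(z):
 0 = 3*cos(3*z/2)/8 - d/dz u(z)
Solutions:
 u(z) = C1 + sin(3*z/2)/4


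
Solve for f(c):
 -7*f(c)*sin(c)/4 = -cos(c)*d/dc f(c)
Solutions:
 f(c) = C1/cos(c)^(7/4)


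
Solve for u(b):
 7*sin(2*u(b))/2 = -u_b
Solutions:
 u(b) = pi - acos((-C1 - exp(14*b))/(C1 - exp(14*b)))/2
 u(b) = acos((-C1 - exp(14*b))/(C1 - exp(14*b)))/2


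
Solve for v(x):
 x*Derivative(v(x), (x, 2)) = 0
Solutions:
 v(x) = C1 + C2*x


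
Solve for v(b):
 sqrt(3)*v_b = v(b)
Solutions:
 v(b) = C1*exp(sqrt(3)*b/3)


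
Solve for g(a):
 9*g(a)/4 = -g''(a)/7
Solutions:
 g(a) = C1*sin(3*sqrt(7)*a/2) + C2*cos(3*sqrt(7)*a/2)


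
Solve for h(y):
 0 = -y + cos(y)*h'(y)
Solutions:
 h(y) = C1 + Integral(y/cos(y), y)


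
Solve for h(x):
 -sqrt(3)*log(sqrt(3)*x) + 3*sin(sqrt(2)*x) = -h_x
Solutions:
 h(x) = C1 + sqrt(3)*x*(log(x) - 1) + sqrt(3)*x*log(3)/2 + 3*sqrt(2)*cos(sqrt(2)*x)/2


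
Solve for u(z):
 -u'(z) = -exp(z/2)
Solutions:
 u(z) = C1 + 2*exp(z/2)


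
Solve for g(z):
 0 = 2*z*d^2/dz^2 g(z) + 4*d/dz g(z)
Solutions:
 g(z) = C1 + C2/z


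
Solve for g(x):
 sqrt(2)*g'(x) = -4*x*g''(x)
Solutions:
 g(x) = C1 + C2*x^(1 - sqrt(2)/4)


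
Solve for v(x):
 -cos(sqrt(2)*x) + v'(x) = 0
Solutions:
 v(x) = C1 + sqrt(2)*sin(sqrt(2)*x)/2


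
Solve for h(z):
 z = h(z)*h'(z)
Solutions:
 h(z) = -sqrt(C1 + z^2)
 h(z) = sqrt(C1 + z^2)


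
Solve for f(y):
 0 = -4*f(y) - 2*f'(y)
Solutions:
 f(y) = C1*exp(-2*y)


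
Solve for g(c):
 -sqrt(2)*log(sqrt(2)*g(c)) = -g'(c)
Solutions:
 -sqrt(2)*Integral(1/(2*log(_y) + log(2)), (_y, g(c))) = C1 - c


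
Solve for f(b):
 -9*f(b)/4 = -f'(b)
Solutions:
 f(b) = C1*exp(9*b/4)


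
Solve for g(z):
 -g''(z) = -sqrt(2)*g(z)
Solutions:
 g(z) = C1*exp(-2^(1/4)*z) + C2*exp(2^(1/4)*z)


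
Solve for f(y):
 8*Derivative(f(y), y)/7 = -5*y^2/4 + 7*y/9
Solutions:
 f(y) = C1 - 35*y^3/96 + 49*y^2/144


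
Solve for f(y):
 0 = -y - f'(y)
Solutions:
 f(y) = C1 - y^2/2


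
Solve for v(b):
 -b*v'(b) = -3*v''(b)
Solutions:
 v(b) = C1 + C2*erfi(sqrt(6)*b/6)


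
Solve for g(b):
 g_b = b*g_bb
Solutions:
 g(b) = C1 + C2*b^2


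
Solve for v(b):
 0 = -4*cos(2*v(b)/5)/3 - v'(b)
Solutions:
 4*b/3 - 5*log(sin(2*v(b)/5) - 1)/4 + 5*log(sin(2*v(b)/5) + 1)/4 = C1


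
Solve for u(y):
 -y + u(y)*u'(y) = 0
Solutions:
 u(y) = -sqrt(C1 + y^2)
 u(y) = sqrt(C1 + y^2)


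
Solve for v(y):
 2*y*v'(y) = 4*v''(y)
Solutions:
 v(y) = C1 + C2*erfi(y/2)


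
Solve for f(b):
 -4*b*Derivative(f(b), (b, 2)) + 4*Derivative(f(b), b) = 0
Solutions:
 f(b) = C1 + C2*b^2


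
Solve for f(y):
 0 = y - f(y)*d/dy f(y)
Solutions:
 f(y) = -sqrt(C1 + y^2)
 f(y) = sqrt(C1 + y^2)


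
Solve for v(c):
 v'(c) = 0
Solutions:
 v(c) = C1


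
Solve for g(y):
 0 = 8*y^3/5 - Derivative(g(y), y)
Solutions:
 g(y) = C1 + 2*y^4/5


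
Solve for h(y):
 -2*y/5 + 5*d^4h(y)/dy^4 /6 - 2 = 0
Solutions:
 h(y) = C1 + C2*y + C3*y^2 + C4*y^3 + y^5/250 + y^4/10


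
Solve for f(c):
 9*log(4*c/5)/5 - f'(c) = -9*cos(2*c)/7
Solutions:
 f(c) = C1 + 9*c*log(c)/5 - 9*c*log(5)/5 - 9*c/5 + 18*c*log(2)/5 + 9*sin(2*c)/14


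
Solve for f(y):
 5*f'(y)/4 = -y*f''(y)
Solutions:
 f(y) = C1 + C2/y^(1/4)


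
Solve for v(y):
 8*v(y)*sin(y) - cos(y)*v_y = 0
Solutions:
 v(y) = C1/cos(y)^8


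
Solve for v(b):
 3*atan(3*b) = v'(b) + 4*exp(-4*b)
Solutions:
 v(b) = C1 + 3*b*atan(3*b) - log(9*b^2 + 1)/2 + exp(-4*b)


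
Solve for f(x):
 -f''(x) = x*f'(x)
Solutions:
 f(x) = C1 + C2*erf(sqrt(2)*x/2)


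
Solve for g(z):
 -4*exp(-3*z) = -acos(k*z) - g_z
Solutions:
 g(z) = C1 - Piecewise((z*acos(k*z) + 4*exp(-3*z)/3 - sqrt(-k^2*z^2 + 1)/k, Ne(k, 0)), (pi*z/2 + 4*exp(-3*z)/3, True))


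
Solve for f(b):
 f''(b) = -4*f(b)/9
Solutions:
 f(b) = C1*sin(2*b/3) + C2*cos(2*b/3)


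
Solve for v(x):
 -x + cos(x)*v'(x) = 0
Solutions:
 v(x) = C1 + Integral(x/cos(x), x)


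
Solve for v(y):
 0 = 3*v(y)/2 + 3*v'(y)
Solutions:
 v(y) = C1*exp(-y/2)


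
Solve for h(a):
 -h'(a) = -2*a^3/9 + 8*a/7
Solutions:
 h(a) = C1 + a^4/18 - 4*a^2/7


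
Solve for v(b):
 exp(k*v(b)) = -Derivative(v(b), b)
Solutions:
 v(b) = Piecewise((log(1/(C1*k + b*k))/k, Ne(k, 0)), (nan, True))
 v(b) = Piecewise((C1 - b, Eq(k, 0)), (nan, True))


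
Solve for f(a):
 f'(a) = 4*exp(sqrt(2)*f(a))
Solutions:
 f(a) = sqrt(2)*(2*log(-1/(C1 + 4*a)) - log(2))/4


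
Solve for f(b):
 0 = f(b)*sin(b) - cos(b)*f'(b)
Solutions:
 f(b) = C1/cos(b)


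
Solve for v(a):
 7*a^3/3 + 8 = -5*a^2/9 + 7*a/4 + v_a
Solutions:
 v(a) = C1 + 7*a^4/12 + 5*a^3/27 - 7*a^2/8 + 8*a


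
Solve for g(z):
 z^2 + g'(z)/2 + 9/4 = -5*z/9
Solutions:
 g(z) = C1 - 2*z^3/3 - 5*z^2/9 - 9*z/2


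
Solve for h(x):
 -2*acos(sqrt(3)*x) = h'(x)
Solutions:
 h(x) = C1 - 2*x*acos(sqrt(3)*x) + 2*sqrt(3)*sqrt(1 - 3*x^2)/3


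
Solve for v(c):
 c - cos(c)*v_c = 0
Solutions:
 v(c) = C1 + Integral(c/cos(c), c)


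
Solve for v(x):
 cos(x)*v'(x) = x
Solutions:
 v(x) = C1 + Integral(x/cos(x), x)


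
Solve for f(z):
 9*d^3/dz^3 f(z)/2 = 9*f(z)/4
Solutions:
 f(z) = C3*exp(2^(2/3)*z/2) + (C1*sin(2^(2/3)*sqrt(3)*z/4) + C2*cos(2^(2/3)*sqrt(3)*z/4))*exp(-2^(2/3)*z/4)


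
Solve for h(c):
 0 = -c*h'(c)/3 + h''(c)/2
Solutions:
 h(c) = C1 + C2*erfi(sqrt(3)*c/3)


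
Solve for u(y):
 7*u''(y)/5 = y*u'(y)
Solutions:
 u(y) = C1 + C2*erfi(sqrt(70)*y/14)


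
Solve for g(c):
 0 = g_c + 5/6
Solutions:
 g(c) = C1 - 5*c/6


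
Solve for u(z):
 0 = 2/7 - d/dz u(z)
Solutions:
 u(z) = C1 + 2*z/7


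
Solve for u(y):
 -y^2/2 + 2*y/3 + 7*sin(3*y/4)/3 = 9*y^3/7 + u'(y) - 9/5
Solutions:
 u(y) = C1 - 9*y^4/28 - y^3/6 + y^2/3 + 9*y/5 - 28*cos(3*y/4)/9


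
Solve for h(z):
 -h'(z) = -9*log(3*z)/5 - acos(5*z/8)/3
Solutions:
 h(z) = C1 + 9*z*log(z)/5 + z*acos(5*z/8)/3 - 9*z/5 + 9*z*log(3)/5 - sqrt(64 - 25*z^2)/15


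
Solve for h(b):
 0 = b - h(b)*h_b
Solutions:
 h(b) = -sqrt(C1 + b^2)
 h(b) = sqrt(C1 + b^2)


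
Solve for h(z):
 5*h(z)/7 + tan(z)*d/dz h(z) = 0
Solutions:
 h(z) = C1/sin(z)^(5/7)


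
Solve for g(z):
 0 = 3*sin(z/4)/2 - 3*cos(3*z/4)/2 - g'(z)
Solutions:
 g(z) = C1 - 2*sin(3*z/4) - 6*cos(z/4)


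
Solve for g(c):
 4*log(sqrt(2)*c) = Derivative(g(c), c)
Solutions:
 g(c) = C1 + 4*c*log(c) - 4*c + c*log(4)


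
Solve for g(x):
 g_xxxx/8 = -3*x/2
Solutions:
 g(x) = C1 + C2*x + C3*x^2 + C4*x^3 - x^5/10


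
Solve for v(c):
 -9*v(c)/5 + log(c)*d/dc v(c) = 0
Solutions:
 v(c) = C1*exp(9*li(c)/5)


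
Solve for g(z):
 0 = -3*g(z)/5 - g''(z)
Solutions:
 g(z) = C1*sin(sqrt(15)*z/5) + C2*cos(sqrt(15)*z/5)


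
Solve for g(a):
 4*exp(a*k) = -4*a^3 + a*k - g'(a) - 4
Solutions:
 g(a) = C1 - a^4 + a^2*k/2 - 4*a - 4*exp(a*k)/k


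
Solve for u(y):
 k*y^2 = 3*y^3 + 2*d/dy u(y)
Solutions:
 u(y) = C1 + k*y^3/6 - 3*y^4/8


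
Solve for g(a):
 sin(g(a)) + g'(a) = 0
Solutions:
 g(a) = -acos((-C1 - exp(2*a))/(C1 - exp(2*a))) + 2*pi
 g(a) = acos((-C1 - exp(2*a))/(C1 - exp(2*a)))


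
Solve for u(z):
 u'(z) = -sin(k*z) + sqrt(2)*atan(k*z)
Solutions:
 u(z) = C1 - Piecewise((-cos(k*z)/k, Ne(k, 0)), (0, True)) + sqrt(2)*Piecewise((z*atan(k*z) - log(k^2*z^2 + 1)/(2*k), Ne(k, 0)), (0, True))


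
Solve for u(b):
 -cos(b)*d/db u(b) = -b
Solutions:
 u(b) = C1 + Integral(b/cos(b), b)


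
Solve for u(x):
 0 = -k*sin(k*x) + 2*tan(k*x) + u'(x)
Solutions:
 u(x) = C1 + k*Piecewise((-cos(k*x)/k, Ne(k, 0)), (0, True)) - 2*Piecewise((-log(cos(k*x))/k, Ne(k, 0)), (0, True))


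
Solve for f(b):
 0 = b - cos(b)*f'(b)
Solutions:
 f(b) = C1 + Integral(b/cos(b), b)


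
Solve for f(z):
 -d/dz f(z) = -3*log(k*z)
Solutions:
 f(z) = C1 + 3*z*log(k*z) - 3*z


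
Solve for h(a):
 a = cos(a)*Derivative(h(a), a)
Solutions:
 h(a) = C1 + Integral(a/cos(a), a)


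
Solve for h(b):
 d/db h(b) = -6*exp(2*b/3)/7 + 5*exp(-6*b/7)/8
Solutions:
 h(b) = C1 - 9*exp(2*b/3)/7 - 35*exp(-6*b/7)/48


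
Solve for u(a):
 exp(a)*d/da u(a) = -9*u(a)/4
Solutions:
 u(a) = C1*exp(9*exp(-a)/4)


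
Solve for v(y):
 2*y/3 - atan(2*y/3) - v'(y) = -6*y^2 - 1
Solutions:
 v(y) = C1 + 2*y^3 + y^2/3 - y*atan(2*y/3) + y + 3*log(4*y^2 + 9)/4


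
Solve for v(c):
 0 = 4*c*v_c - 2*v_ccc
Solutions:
 v(c) = C1 + Integral(C2*airyai(2^(1/3)*c) + C3*airybi(2^(1/3)*c), c)


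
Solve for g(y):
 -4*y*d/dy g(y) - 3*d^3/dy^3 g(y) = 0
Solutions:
 g(y) = C1 + Integral(C2*airyai(-6^(2/3)*y/3) + C3*airybi(-6^(2/3)*y/3), y)


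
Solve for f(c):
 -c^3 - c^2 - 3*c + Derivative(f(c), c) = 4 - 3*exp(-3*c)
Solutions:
 f(c) = C1 + c^4/4 + c^3/3 + 3*c^2/2 + 4*c + exp(-3*c)


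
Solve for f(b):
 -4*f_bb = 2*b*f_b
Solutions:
 f(b) = C1 + C2*erf(b/2)


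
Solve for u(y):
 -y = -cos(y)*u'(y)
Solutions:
 u(y) = C1 + Integral(y/cos(y), y)


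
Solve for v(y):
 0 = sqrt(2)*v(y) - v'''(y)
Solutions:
 v(y) = C3*exp(2^(1/6)*y) + (C1*sin(2^(1/6)*sqrt(3)*y/2) + C2*cos(2^(1/6)*sqrt(3)*y/2))*exp(-2^(1/6)*y/2)


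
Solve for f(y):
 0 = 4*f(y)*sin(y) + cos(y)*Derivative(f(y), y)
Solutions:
 f(y) = C1*cos(y)^4


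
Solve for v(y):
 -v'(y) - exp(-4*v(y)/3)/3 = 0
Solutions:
 v(y) = 3*log(-I*(C1 - 4*y/9)^(1/4))
 v(y) = 3*log(I*(C1 - 4*y/9)^(1/4))
 v(y) = 3*log(-(C1 - 4*y/9)^(1/4))
 v(y) = 3*log(C1 - 4*y/9)/4


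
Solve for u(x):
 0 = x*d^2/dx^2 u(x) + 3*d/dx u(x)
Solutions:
 u(x) = C1 + C2/x^2


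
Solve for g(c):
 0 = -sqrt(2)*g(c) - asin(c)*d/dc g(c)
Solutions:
 g(c) = C1*exp(-sqrt(2)*Integral(1/asin(c), c))


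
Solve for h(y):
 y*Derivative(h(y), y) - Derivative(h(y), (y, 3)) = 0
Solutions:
 h(y) = C1 + Integral(C2*airyai(y) + C3*airybi(y), y)


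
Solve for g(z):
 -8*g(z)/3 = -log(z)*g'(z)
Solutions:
 g(z) = C1*exp(8*li(z)/3)


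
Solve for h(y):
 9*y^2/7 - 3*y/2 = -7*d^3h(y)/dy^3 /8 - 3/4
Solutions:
 h(y) = C1 + C2*y + C3*y^2 - 6*y^5/245 + y^4/14 - y^3/7


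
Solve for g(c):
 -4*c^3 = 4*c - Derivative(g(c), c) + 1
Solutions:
 g(c) = C1 + c^4 + 2*c^2 + c


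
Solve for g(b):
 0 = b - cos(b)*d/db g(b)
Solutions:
 g(b) = C1 + Integral(b/cos(b), b)


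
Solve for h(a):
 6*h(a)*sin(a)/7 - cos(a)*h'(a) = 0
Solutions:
 h(a) = C1/cos(a)^(6/7)


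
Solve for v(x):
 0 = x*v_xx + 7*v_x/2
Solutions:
 v(x) = C1 + C2/x^(5/2)


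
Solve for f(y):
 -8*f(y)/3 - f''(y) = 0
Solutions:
 f(y) = C1*sin(2*sqrt(6)*y/3) + C2*cos(2*sqrt(6)*y/3)


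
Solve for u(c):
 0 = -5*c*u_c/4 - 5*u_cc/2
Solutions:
 u(c) = C1 + C2*erf(c/2)


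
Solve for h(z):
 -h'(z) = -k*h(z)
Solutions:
 h(z) = C1*exp(k*z)


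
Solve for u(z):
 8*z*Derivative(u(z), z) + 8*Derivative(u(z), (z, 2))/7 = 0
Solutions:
 u(z) = C1 + C2*erf(sqrt(14)*z/2)


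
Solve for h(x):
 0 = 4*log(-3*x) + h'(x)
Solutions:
 h(x) = C1 - 4*x*log(-x) + 4*x*(1 - log(3))


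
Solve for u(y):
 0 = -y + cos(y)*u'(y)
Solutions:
 u(y) = C1 + Integral(y/cos(y), y)


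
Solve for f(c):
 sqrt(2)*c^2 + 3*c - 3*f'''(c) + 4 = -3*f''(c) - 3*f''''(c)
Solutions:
 f(c) = C1 + C2*c - sqrt(2)*c^4/36 + c^3*(-3 - 2*sqrt(2))/18 - 7*c^2/6 + (C3*sin(sqrt(3)*c/2) + C4*cos(sqrt(3)*c/2))*exp(c/2)


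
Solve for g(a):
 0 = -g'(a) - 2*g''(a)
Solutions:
 g(a) = C1 + C2*exp(-a/2)


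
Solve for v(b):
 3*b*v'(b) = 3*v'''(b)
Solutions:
 v(b) = C1 + Integral(C2*airyai(b) + C3*airybi(b), b)


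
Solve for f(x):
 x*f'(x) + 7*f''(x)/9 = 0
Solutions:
 f(x) = C1 + C2*erf(3*sqrt(14)*x/14)


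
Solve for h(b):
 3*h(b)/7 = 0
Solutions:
 h(b) = 0


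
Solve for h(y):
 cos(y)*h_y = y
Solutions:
 h(y) = C1 + Integral(y/cos(y), y)


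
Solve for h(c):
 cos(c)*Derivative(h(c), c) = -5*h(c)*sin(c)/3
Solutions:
 h(c) = C1*cos(c)^(5/3)


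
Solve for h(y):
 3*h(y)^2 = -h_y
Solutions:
 h(y) = 1/(C1 + 3*y)


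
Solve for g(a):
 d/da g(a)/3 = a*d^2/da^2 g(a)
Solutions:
 g(a) = C1 + C2*a^(4/3)


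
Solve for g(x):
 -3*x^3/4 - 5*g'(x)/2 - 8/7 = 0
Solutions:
 g(x) = C1 - 3*x^4/40 - 16*x/35


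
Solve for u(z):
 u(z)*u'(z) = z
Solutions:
 u(z) = -sqrt(C1 + z^2)
 u(z) = sqrt(C1 + z^2)


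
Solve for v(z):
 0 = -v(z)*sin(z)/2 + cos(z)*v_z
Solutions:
 v(z) = C1/sqrt(cos(z))


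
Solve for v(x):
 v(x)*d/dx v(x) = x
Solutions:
 v(x) = -sqrt(C1 + x^2)
 v(x) = sqrt(C1 + x^2)


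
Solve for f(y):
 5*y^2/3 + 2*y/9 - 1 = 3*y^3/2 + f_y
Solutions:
 f(y) = C1 - 3*y^4/8 + 5*y^3/9 + y^2/9 - y


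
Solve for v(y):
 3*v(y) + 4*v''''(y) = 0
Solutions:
 v(y) = (C1*sin(3^(1/4)*y/2) + C2*cos(3^(1/4)*y/2))*exp(-3^(1/4)*y/2) + (C3*sin(3^(1/4)*y/2) + C4*cos(3^(1/4)*y/2))*exp(3^(1/4)*y/2)


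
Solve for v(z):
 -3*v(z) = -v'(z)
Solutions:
 v(z) = C1*exp(3*z)


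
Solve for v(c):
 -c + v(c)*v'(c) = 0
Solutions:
 v(c) = -sqrt(C1 + c^2)
 v(c) = sqrt(C1 + c^2)


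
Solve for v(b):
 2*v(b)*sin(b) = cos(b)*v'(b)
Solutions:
 v(b) = C1/cos(b)^2


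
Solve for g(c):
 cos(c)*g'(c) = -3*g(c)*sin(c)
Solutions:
 g(c) = C1*cos(c)^3


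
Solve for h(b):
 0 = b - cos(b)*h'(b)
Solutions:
 h(b) = C1 + Integral(b/cos(b), b)


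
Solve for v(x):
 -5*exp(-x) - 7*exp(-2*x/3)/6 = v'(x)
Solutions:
 v(x) = C1 + 5*exp(-x) + 7*exp(-2*x/3)/4


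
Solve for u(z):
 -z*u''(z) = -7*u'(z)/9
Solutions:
 u(z) = C1 + C2*z^(16/9)


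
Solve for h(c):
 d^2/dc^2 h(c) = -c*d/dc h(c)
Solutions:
 h(c) = C1 + C2*erf(sqrt(2)*c/2)


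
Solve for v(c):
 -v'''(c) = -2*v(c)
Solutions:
 v(c) = C3*exp(2^(1/3)*c) + (C1*sin(2^(1/3)*sqrt(3)*c/2) + C2*cos(2^(1/3)*sqrt(3)*c/2))*exp(-2^(1/3)*c/2)


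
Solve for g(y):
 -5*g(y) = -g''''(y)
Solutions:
 g(y) = C1*exp(-5^(1/4)*y) + C2*exp(5^(1/4)*y) + C3*sin(5^(1/4)*y) + C4*cos(5^(1/4)*y)


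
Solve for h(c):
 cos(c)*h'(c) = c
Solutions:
 h(c) = C1 + Integral(c/cos(c), c)


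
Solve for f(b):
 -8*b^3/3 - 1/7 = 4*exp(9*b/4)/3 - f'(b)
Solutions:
 f(b) = C1 + 2*b^4/3 + b/7 + 16*exp(9*b/4)/27


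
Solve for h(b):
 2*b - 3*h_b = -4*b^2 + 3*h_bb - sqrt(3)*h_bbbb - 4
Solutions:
 h(b) = C1 + C2*exp(-b*(2*2^(1/3)*3^(5/6)/(sqrt(27 - 4*sqrt(3)) + 3*sqrt(3))^(1/3) + 6^(2/3)*(sqrt(27 - 4*sqrt(3)) + 3*sqrt(3))^(1/3))/12)*sin(b*(-2^(2/3)*3^(1/6)*(sqrt(27 - 4*sqrt(3)) + 3*sqrt(3))^(1/3) + 2*6^(1/3)/(sqrt(27 - 4*sqrt(3)) + 3*sqrt(3))^(1/3))/4) + C3*exp(-b*(2*2^(1/3)*3^(5/6)/(sqrt(27 - 4*sqrt(3)) + 3*sqrt(3))^(1/3) + 6^(2/3)*(sqrt(27 - 4*sqrt(3)) + 3*sqrt(3))^(1/3))/12)*cos(b*(-2^(2/3)*3^(1/6)*(sqrt(27 - 4*sqrt(3)) + 3*sqrt(3))^(1/3) + 2*6^(1/3)/(sqrt(27 - 4*sqrt(3)) + 3*sqrt(3))^(1/3))/4) + C4*exp(b*(2*2^(1/3)*3^(5/6)/(sqrt(27 - 4*sqrt(3)) + 3*sqrt(3))^(1/3) + 6^(2/3)*(sqrt(27 - 4*sqrt(3)) + 3*sqrt(3))^(1/3))/6) + 4*b^3/9 - b^2 + 10*b/3
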